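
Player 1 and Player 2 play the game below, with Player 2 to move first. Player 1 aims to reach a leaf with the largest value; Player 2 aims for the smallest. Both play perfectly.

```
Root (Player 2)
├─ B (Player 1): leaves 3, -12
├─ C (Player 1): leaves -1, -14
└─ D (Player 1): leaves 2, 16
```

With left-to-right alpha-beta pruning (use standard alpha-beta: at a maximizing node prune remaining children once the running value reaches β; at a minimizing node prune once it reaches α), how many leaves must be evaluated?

B [α=-∞,β=+∞]: v=3
C [α=-∞,β=3]: v=-1
D [α=-∞,β=-1]: v=2 after child 1 ≥ β → β-cutoff, skip 1
Root [α=-∞,β=+∞]: v=-1
Leaves evaluated: 5 of 6.

5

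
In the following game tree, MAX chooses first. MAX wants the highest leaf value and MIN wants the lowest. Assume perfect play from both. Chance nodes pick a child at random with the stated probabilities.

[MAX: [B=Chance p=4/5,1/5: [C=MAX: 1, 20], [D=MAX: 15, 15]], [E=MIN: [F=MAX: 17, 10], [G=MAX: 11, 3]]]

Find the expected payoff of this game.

C (MAX): max(1, 20) = 20
D (MAX): max(15, 15) = 15
B (Chance): 4/5·20 + 1/5·15 = 19
F (MAX): max(17, 10) = 17
G (MAX): max(11, 3) = 11
E (MIN): min(17, 11) = 11
Root (MAX): max(19, 11) = 19

19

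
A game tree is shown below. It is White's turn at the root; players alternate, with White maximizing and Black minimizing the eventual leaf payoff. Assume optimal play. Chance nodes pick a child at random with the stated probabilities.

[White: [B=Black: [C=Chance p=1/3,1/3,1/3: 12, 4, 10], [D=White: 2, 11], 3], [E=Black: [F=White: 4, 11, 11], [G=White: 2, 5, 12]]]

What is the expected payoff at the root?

11

C (Chance): 1/3·12 + 1/3·4 + 1/3·10 = 8.67
D (White): max(2, 11) = 11
B (Black): min(8.67, 11, 3) = 3
F (White): max(4, 11, 11) = 11
G (White): max(2, 5, 12) = 12
E (Black): min(11, 12) = 11
Root (White): max(3, 11) = 11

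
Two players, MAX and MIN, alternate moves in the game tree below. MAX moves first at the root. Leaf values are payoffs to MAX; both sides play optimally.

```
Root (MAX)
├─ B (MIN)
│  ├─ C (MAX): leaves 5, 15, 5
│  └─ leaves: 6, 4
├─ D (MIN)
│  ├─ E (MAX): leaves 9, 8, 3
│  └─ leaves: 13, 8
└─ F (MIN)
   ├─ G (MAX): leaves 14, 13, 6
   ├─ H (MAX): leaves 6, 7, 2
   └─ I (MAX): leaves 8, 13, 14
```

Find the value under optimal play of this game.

C (MAX): max(5, 15, 5) = 15
B (MIN): min(15, 6, 4) = 4
E (MAX): max(9, 8, 3) = 9
D (MIN): min(9, 13, 8) = 8
G (MAX): max(14, 13, 6) = 14
H (MAX): max(6, 7, 2) = 7
I (MAX): max(8, 13, 14) = 14
F (MIN): min(14, 7, 14) = 7
Root (MAX): max(4, 8, 7) = 8

8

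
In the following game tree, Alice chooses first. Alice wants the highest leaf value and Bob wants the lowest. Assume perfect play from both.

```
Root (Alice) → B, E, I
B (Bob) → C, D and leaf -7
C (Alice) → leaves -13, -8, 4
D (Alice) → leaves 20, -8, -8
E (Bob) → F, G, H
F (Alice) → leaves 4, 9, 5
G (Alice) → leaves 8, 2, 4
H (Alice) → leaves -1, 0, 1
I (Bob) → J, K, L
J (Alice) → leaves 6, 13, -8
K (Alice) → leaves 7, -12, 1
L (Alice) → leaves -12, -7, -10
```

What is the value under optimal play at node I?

-7

J: max(6, 13, -8) = 13
K: max(7, -12, 1) = 7
L: max(-12, -7, -10) = -7
I: min(13, 7, -7) = -7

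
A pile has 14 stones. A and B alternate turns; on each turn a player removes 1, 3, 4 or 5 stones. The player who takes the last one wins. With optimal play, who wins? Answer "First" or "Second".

Compute winning (W) and losing (L) positions by backward induction:
i:   0  1  2  3  4  5  6  7  8  9 10 11 12 13 14
     L  W  L  W  W  W  W  W  L  W  L  W  W  W  W
Position 14 is W, so the first player wins.

First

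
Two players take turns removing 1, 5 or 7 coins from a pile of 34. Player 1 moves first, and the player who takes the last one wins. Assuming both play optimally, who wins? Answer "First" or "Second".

Second

W/L table (W = player to move can force a win):
i:   0  1  2  3  4  5  6  7  8  9 10 11 12 13 14 15 16 17 18 19 20 21 22 23 24 25 26 27 28 29 30 31 32 33 34
     L  W  L  W  L  W  L  W  L  W  L  W  L  W  L  W  L  W  L  W  L  W  L  W  L  W  L  W  L  W  L  W  L  W  L
Position 34 is L, so the second player wins.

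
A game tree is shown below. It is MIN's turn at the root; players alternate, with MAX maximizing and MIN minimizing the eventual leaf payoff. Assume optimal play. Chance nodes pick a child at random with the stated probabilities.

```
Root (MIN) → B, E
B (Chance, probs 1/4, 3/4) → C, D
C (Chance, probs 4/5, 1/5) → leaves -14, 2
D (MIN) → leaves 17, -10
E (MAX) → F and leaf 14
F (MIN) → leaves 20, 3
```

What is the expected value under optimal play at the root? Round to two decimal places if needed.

C (Chance): 4/5·-14 + 1/5·2 = -10.8
D (MIN): min(17, -10) = -10
B (Chance): 1/4·-10.8 + 3/4·-10 = -10.2
F (MIN): min(20, 3) = 3
E (MAX): max(3, 14) = 14
Root (MIN): min(-10.2, 14) = -10.2

-10.2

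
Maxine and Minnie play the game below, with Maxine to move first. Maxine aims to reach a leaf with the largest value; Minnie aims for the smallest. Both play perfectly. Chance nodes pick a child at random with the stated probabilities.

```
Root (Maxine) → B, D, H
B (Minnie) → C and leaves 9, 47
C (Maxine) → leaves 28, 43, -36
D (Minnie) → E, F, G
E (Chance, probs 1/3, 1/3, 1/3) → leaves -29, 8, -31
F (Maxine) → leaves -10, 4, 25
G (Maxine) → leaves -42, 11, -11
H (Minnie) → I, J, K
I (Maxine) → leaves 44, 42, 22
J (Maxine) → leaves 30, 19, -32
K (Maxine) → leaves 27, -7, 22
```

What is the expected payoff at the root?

C (Maxine): max(28, 43, -36) = 43
B (Minnie): min(43, 9, 47) = 9
E (Chance): 1/3·-29 + 1/3·8 + 1/3·-31 = -17.33
F (Maxine): max(-10, 4, 25) = 25
G (Maxine): max(-42, 11, -11) = 11
D (Minnie): min(-17.33, 25, 11) = -17.33
I (Maxine): max(44, 42, 22) = 44
J (Maxine): max(30, 19, -32) = 30
K (Maxine): max(27, -7, 22) = 27
H (Minnie): min(44, 30, 27) = 27
Root (Maxine): max(9, -17.33, 27) = 27

27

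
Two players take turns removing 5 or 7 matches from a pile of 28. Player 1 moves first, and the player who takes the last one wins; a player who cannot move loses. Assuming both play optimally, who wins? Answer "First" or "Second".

Mark each pile size as W (mover wins) or L (mover loses):
i:   0  1  2  3  4  5  6  7  8  9 10 11 12 13 14 15 16 17 18 19 20 21 22 23 24 25 26 27 28
     L  L  L  L  L  W  W  W  W  W  W  W  L  L  L  L  L  W  W  W  W  W  W  W  L  L  L  L  L
Position 28 is L, so the second player wins.

Second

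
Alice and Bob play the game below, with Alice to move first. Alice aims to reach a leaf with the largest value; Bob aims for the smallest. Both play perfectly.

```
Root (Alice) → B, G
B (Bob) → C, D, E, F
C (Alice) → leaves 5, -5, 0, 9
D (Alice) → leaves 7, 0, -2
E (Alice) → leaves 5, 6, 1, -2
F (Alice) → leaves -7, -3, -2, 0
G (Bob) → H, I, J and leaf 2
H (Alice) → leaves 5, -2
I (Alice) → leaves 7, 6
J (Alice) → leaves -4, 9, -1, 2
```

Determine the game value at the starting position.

2

C (Alice): max(5, -5, 0, 9) = 9
D (Alice): max(7, 0, -2) = 7
E (Alice): max(5, 6, 1, -2) = 6
F (Alice): max(-7, -3, -2, 0) = 0
B (Bob): min(9, 7, 6, 0) = 0
H (Alice): max(5, -2) = 5
I (Alice): max(7, 6) = 7
J (Alice): max(-4, 9, -1, 2) = 9
G (Bob): min(5, 7, 9, 2) = 2
Root (Alice): max(0, 2) = 2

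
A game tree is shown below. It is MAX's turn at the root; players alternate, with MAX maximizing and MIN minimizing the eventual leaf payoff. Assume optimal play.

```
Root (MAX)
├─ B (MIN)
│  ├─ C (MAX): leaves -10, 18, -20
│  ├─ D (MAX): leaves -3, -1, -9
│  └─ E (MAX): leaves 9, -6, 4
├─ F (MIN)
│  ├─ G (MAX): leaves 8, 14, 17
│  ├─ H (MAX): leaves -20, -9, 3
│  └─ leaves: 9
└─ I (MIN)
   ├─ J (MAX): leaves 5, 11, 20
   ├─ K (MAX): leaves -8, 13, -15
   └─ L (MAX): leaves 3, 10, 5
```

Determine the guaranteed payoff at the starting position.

10

C (MAX): max(-10, 18, -20) = 18
D (MAX): max(-3, -1, -9) = -1
E (MAX): max(9, -6, 4) = 9
B (MIN): min(18, -1, 9) = -1
G (MAX): max(8, 14, 17) = 17
H (MAX): max(-20, -9, 3) = 3
F (MIN): min(17, 3, 9) = 3
J (MAX): max(5, 11, 20) = 20
K (MAX): max(-8, 13, -15) = 13
L (MAX): max(3, 10, 5) = 10
I (MIN): min(20, 13, 10) = 10
Root (MAX): max(-1, 3, 10) = 10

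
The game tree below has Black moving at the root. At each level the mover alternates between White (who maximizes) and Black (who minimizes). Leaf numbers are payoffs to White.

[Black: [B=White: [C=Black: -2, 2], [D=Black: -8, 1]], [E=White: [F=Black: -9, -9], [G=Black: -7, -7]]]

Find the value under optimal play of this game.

C (Black): min(-2, 2) = -2
D (Black): min(-8, 1) = -8
B (White): max(-2, -8) = -2
F (Black): min(-9, -9) = -9
G (Black): min(-7, -7) = -7
E (White): max(-9, -7) = -7
Root (Black): min(-2, -7) = -7

-7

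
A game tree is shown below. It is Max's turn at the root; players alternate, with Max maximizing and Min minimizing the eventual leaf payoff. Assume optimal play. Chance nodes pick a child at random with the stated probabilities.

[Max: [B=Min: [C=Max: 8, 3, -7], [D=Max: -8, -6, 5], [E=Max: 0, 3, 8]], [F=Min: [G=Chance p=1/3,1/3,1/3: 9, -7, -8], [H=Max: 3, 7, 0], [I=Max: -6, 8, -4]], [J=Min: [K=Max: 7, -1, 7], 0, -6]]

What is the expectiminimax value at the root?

C (Max): max(8, 3, -7) = 8
D (Max): max(-8, -6, 5) = 5
E (Max): max(0, 3, 8) = 8
B (Min): min(8, 5, 8) = 5
G (Chance): 1/3·9 + 1/3·-7 + 1/3·-8 = -2
H (Max): max(3, 7, 0) = 7
I (Max): max(-6, 8, -4) = 8
F (Min): min(-2, 7, 8) = -2
K (Max): max(7, -1, 7) = 7
J (Min): min(7, 0, -6) = -6
Root (Max): max(5, -2, -6) = 5

5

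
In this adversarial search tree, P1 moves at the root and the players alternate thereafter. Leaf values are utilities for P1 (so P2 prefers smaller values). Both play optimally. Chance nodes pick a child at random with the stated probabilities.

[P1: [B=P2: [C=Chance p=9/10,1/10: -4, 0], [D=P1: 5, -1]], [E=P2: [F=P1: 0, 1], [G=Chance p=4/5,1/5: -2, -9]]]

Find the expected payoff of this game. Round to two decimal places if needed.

C (Chance): 9/10·-4 + 1/10·0 = -3.6
D (P1): max(5, -1) = 5
B (P2): min(-3.6, 5) = -3.6
F (P1): max(0, 1) = 1
G (Chance): 4/5·-2 + 1/5·-9 = -3.4
E (P2): min(1, -3.4) = -3.4
Root (P1): max(-3.6, -3.4) = -3.4

-3.4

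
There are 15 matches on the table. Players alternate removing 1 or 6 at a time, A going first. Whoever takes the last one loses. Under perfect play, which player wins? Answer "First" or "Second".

i:   0  1  2  3  4  5  6  7  8  9 10 11 12 13 14 15
     W  L  W  L  W  L  W  W  L  W  L  W  L  W  W  L
Position 15 is L, so the second player wins.

Second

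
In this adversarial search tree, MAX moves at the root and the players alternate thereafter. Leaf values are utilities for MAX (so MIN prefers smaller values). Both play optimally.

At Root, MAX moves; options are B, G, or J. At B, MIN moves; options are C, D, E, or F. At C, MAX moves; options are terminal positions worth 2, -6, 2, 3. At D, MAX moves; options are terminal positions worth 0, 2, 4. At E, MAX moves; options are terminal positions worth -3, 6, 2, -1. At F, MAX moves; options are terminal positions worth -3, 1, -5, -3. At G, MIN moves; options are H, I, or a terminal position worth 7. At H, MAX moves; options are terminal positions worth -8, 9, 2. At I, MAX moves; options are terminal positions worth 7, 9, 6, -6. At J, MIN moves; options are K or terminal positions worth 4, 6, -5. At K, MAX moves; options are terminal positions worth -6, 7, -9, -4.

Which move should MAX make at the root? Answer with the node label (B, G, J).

G

C (MAX): max(2, -6, 2, 3) = 3
D (MAX): max(0, 2, 4) = 4
E (MAX): max(-3, 6, 2, -1) = 6
F (MAX): max(-3, 1, -5, -3) = 1
B (MIN): min(3, 4, 6, 1) = 1
H (MAX): max(-8, 9, 2) = 9
I (MAX): max(7, 9, 6, -6) = 9
G (MIN): min(9, 9, 7) = 7
K (MAX): max(-6, 7, -9, -4) = 7
J (MIN): min(7, 4, 6, -5) = -5
Root (MAX): max(1, 7, -5) = 7
MAX picks the child with the highest value: G (value 7).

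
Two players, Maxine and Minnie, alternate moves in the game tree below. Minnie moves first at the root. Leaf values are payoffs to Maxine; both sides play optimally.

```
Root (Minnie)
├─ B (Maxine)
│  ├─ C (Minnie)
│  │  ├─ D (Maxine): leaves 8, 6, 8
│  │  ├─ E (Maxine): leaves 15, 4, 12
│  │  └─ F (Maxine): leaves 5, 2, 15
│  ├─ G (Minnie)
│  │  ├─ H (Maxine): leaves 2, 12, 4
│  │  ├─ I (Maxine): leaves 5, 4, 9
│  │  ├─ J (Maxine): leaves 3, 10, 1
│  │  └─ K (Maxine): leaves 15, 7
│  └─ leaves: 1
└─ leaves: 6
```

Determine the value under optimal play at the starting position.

D (Maxine): max(8, 6, 8) = 8
E (Maxine): max(15, 4, 12) = 15
F (Maxine): max(5, 2, 15) = 15
C (Minnie): min(8, 15, 15) = 8
H (Maxine): max(2, 12, 4) = 12
I (Maxine): max(5, 4, 9) = 9
J (Maxine): max(3, 10, 1) = 10
K (Maxine): max(15, 7) = 15
G (Minnie): min(12, 9, 10, 15) = 9
B (Maxine): max(8, 9, 1) = 9
Root (Minnie): min(9, 6) = 6

6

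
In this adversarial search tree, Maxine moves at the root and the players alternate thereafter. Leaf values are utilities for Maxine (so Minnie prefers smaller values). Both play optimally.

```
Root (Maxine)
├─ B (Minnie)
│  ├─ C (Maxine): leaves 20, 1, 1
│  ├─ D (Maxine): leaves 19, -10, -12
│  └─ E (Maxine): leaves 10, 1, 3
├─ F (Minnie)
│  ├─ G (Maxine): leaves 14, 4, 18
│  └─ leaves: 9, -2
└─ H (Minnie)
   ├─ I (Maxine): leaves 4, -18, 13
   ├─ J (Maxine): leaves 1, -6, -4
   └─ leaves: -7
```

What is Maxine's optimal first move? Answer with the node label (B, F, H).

C (Maxine): max(20, 1, 1) = 20
D (Maxine): max(19, -10, -12) = 19
E (Maxine): max(10, 1, 3) = 10
B (Minnie): min(20, 19, 10) = 10
G (Maxine): max(14, 4, 18) = 18
F (Minnie): min(18, 9, -2) = -2
I (Maxine): max(4, -18, 13) = 13
J (Maxine): max(1, -6, -4) = 1
H (Minnie): min(13, 1, -7) = -7
Root (Maxine): max(10, -2, -7) = 10
Maxine picks the child with the highest value: B (value 10).

B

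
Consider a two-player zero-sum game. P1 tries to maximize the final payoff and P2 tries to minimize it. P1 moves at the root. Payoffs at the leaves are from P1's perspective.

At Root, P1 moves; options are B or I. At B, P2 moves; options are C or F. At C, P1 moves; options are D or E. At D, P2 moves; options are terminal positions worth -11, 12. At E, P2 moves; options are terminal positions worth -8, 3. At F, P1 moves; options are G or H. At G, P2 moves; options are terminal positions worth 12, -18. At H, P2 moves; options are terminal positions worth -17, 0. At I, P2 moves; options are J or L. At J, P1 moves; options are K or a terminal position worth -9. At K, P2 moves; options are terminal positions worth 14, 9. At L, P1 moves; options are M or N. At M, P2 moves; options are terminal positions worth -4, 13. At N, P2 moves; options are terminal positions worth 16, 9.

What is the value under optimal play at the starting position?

D (P2): min(-11, 12) = -11
E (P2): min(-8, 3) = -8
C (P1): max(-11, -8) = -8
G (P2): min(12, -18) = -18
H (P2): min(-17, 0) = -17
F (P1): max(-18, -17) = -17
B (P2): min(-8, -17) = -17
K (P2): min(14, 9) = 9
J (P1): max(9, -9) = 9
M (P2): min(-4, 13) = -4
N (P2): min(16, 9) = 9
L (P1): max(-4, 9) = 9
I (P2): min(9, 9) = 9
Root (P1): max(-17, 9) = 9

9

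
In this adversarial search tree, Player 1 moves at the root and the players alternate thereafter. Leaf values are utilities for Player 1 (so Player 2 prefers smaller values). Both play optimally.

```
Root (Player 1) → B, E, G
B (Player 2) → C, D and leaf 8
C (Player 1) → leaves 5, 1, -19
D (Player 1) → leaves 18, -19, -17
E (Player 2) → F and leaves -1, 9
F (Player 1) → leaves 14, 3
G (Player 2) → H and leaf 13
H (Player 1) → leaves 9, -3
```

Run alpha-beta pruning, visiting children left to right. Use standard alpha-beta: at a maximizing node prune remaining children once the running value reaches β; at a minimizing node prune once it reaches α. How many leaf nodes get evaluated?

C [α=-∞,β=+∞]: v=5
D [α=-∞,β=5]: v=18 after child 1 ≥ β → β-cutoff, skip 2
B [α=-∞,β=+∞]: v=5
F [α=5,β=+∞]: v=14
E [α=5,β=+∞]: v=-1 after child 2 ≤ α → α-cutoff, skip 1
H [α=5,β=+∞]: v=9
G [α=5,β=+∞]: v=9
Root [α=-∞,β=+∞]: v=9
Leaves evaluated: 11 of 14.

11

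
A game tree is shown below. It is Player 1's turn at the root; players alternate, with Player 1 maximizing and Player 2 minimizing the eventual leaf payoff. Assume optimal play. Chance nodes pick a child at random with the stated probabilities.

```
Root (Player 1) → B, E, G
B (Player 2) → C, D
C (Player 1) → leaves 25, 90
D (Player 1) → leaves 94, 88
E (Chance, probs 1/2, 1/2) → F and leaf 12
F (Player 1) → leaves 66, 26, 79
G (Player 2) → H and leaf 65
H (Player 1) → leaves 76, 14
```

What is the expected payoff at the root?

C (Player 1): max(25, 90) = 90
D (Player 1): max(94, 88) = 94
B (Player 2): min(90, 94) = 90
F (Player 1): max(66, 26, 79) = 79
E (Chance): 1/2·79 + 1/2·12 = 45.5
H (Player 1): max(76, 14) = 76
G (Player 2): min(76, 65) = 65
Root (Player 1): max(90, 45.5, 65) = 90

90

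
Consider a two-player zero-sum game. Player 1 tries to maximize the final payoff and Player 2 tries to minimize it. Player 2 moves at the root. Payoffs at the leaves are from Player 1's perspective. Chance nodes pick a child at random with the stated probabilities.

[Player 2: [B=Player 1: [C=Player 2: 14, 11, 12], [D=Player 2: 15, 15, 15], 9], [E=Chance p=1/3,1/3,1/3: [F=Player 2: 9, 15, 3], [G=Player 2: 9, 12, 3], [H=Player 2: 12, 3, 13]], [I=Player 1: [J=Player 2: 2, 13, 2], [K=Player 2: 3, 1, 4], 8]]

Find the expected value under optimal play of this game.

3

C (Player 2): min(14, 11, 12) = 11
D (Player 2): min(15, 15, 15) = 15
B (Player 1): max(11, 15, 9) = 15
F (Player 2): min(9, 15, 3) = 3
G (Player 2): min(9, 12, 3) = 3
H (Player 2): min(12, 3, 13) = 3
E (Chance): 1/3·3 + 1/3·3 + 1/3·3 = 3
J (Player 2): min(2, 13, 2) = 2
K (Player 2): min(3, 1, 4) = 1
I (Player 1): max(2, 1, 8) = 8
Root (Player 2): min(15, 3, 8) = 3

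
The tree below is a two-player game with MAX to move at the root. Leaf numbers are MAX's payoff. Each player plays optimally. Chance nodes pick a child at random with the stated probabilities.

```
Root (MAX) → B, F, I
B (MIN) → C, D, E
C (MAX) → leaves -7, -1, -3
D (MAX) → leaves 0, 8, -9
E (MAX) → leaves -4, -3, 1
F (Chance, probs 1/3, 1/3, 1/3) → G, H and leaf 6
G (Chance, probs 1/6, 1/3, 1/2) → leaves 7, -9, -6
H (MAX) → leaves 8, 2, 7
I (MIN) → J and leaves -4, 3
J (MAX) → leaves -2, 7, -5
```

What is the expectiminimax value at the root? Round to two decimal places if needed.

C (MAX): max(-7, -1, -3) = -1
D (MAX): max(0, 8, -9) = 8
E (MAX): max(-4, -3, 1) = 1
B (MIN): min(-1, 8, 1) = -1
G (Chance): 1/6·7 + 1/3·-9 + 1/2·-6 = -4.83
H (MAX): max(8, 2, 7) = 8
F (Chance): 1/3·-4.83 + 1/3·8 + 1/3·6 = 3.06
J (MAX): max(-2, 7, -5) = 7
I (MIN): min(7, -4, 3) = -4
Root (MAX): max(-1, 3.06, -4) = 3.06

3.06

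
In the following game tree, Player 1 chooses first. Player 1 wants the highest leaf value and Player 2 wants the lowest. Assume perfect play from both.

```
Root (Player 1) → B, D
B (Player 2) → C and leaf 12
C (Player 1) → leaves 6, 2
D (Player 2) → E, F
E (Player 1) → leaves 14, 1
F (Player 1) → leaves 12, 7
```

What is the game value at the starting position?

C (Player 1): max(6, 2) = 6
B (Player 2): min(6, 12) = 6
E (Player 1): max(14, 1) = 14
F (Player 1): max(12, 7) = 12
D (Player 2): min(14, 12) = 12
Root (Player 1): max(6, 12) = 12

12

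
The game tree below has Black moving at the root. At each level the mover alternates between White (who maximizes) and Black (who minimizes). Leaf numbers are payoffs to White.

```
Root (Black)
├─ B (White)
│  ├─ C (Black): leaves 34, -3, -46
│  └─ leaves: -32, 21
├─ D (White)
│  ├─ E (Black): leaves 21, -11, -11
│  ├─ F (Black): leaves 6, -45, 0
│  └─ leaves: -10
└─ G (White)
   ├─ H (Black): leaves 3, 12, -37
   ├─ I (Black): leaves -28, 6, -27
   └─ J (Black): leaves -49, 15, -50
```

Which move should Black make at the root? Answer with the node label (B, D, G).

G

C (Black): min(34, -3, -46) = -46
B (White): max(-46, -32, 21) = 21
E (Black): min(21, -11, -11) = -11
F (Black): min(6, -45, 0) = -45
D (White): max(-11, -45, -10) = -10
H (Black): min(3, 12, -37) = -37
I (Black): min(-28, 6, -27) = -28
J (Black): min(-49, 15, -50) = -50
G (White): max(-37, -28, -50) = -28
Root (Black): min(21, -10, -28) = -28
Black picks the child with the lowest value: G (value -28).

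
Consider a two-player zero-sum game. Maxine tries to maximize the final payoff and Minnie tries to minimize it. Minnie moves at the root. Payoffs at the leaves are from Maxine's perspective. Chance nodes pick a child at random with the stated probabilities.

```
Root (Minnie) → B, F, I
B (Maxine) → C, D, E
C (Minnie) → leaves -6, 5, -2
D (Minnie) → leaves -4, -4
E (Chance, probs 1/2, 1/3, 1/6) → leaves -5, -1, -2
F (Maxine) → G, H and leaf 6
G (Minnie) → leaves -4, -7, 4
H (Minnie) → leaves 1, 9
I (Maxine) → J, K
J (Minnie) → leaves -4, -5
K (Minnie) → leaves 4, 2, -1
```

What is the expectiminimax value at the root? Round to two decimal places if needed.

-3.17

C (Minnie): min(-6, 5, -2) = -6
D (Minnie): min(-4, -4) = -4
E (Chance): 1/2·-5 + 1/3·-1 + 1/6·-2 = -3.17
B (Maxine): max(-6, -4, -3.17) = -3.17
G (Minnie): min(-4, -7, 4) = -7
H (Minnie): min(1, 9) = 1
F (Maxine): max(-7, 1, 6) = 6
J (Minnie): min(-4, -5) = -5
K (Minnie): min(4, 2, -1) = -1
I (Maxine): max(-5, -1) = -1
Root (Minnie): min(-3.17, 6, -1) = -3.17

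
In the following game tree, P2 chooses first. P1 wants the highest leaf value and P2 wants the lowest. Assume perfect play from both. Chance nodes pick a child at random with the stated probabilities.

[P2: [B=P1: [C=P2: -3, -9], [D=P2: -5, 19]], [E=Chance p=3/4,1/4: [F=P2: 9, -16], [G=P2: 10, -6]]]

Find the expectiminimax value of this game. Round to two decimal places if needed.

C (P2): min(-3, -9) = -9
D (P2): min(-5, 19) = -5
B (P1): max(-9, -5) = -5
F (P2): min(9, -16) = -16
G (P2): min(10, -6) = -6
E (Chance): 3/4·-16 + 1/4·-6 = -13.5
Root (P2): min(-5, -13.5) = -13.5

-13.5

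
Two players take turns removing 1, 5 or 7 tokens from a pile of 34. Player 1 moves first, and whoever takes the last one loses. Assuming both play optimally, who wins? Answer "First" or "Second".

First

i:   0  1  2  3  4  5  6  7  8  9 10 11 12 13 14 15 16 17 18 19 20 21 22 23 24 25 26 27 28 29 30 31 32 33 34
     W  L  W  L  W  L  W  L  W  L  W  L  W  L  W  L  W  L  W  L  W  L  W  L  W  L  W  L  W  L  W  L  W  L  W
Position 34 is W, so the first player wins.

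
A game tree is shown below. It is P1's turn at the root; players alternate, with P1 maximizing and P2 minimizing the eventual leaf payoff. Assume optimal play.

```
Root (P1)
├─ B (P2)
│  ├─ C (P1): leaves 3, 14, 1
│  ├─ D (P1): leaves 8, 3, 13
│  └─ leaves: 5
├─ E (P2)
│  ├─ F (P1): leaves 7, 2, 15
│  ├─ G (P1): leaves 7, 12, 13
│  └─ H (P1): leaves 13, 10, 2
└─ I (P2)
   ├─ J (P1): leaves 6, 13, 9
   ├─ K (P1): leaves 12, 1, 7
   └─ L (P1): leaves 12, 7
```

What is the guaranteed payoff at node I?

12

J: max(6, 13, 9) = 13
K: max(12, 1, 7) = 12
L: max(12, 7) = 12
I: min(13, 12, 12) = 12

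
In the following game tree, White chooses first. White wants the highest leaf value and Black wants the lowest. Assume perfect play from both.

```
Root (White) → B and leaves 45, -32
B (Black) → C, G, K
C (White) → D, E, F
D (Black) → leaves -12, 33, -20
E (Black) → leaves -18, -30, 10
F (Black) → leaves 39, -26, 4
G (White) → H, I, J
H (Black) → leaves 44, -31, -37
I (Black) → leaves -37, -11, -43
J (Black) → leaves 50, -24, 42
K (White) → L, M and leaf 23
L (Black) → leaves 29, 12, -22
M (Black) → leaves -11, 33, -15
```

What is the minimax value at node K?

L: min(29, 12, -22) = -22
M: min(-11, 33, -15) = -15
K: max(-22, -15, 23) = 23

23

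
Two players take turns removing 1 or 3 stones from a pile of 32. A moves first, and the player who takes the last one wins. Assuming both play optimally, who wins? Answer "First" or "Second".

Second

i:   0  1  2  3  4  5  6  7  8  9 10 11 12 13 14 15 16 17 18 19 20 21 22 23 24 25 26 27 28 29 30 31 32
     L  W  L  W  L  W  L  W  L  W  L  W  L  W  L  W  L  W  L  W  L  W  L  W  L  W  L  W  L  W  L  W  L
Position 32 is L, so the second player wins.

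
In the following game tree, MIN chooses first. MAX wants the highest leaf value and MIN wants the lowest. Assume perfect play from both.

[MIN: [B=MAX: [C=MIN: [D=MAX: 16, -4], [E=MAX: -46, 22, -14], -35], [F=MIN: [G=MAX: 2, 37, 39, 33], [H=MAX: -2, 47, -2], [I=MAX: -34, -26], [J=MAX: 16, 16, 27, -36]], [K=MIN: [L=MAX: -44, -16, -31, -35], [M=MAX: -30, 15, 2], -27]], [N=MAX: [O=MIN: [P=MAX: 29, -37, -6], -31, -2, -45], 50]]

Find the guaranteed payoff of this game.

D (MAX): max(16, -4) = 16
E (MAX): max(-46, 22, -14) = 22
C (MIN): min(16, 22, -35) = -35
G (MAX): max(2, 37, 39, 33) = 39
H (MAX): max(-2, 47, -2) = 47
I (MAX): max(-34, -26) = -26
J (MAX): max(16, 16, 27, -36) = 27
F (MIN): min(39, 47, -26, 27) = -26
L (MAX): max(-44, -16, -31, -35) = -16
M (MAX): max(-30, 15, 2) = 15
K (MIN): min(-16, 15, -27) = -27
B (MAX): max(-35, -26, -27) = -26
P (MAX): max(29, -37, -6) = 29
O (MIN): min(29, -31, -2, -45) = -45
N (MAX): max(-45, 50) = 50
Root (MIN): min(-26, 50) = -26

-26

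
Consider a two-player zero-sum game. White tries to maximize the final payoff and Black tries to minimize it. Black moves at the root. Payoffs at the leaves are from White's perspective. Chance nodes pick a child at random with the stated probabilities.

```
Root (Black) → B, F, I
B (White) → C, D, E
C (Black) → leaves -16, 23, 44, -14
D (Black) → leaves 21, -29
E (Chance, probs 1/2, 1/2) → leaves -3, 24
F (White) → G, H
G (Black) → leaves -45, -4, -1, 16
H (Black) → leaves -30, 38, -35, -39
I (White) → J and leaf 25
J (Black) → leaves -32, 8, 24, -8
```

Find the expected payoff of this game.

-39

C (Black): min(-16, 23, 44, -14) = -16
D (Black): min(21, -29) = -29
E (Chance): 1/2·-3 + 1/2·24 = 10.5
B (White): max(-16, -29, 10.5) = 10.5
G (Black): min(-45, -4, -1, 16) = -45
H (Black): min(-30, 38, -35, -39) = -39
F (White): max(-45, -39) = -39
J (Black): min(-32, 8, 24, -8) = -32
I (White): max(-32, 25) = 25
Root (Black): min(10.5, -39, 25) = -39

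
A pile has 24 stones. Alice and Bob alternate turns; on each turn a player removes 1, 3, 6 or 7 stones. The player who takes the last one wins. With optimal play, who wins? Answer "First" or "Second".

Mark each pile size as W (mover wins) or L (mover loses):
i:   0  1  2  3  4  5  6  7  8  9 10 11 12 13 14 15 16 17 18 19 20 21 22 23 24
     L  W  L  W  L  W  W  W  W  W  W  W  L  W  L  W  L  W  W  W  W  W  W  W  L
Position 24 is L, so the second player wins.

Second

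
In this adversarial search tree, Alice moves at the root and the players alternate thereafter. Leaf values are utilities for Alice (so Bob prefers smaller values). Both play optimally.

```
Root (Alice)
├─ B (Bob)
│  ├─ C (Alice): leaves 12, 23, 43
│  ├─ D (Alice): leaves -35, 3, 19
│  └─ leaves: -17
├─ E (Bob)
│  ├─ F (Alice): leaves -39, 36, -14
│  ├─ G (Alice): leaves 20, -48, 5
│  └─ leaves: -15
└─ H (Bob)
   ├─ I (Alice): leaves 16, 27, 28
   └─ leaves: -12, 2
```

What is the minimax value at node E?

F: max(-39, 36, -14) = 36
G: max(20, -48, 5) = 20
E: min(36, 20, -15) = -15

-15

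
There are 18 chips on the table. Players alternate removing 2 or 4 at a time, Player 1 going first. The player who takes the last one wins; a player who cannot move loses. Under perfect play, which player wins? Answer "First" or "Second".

W/L table (W = player to move can force a win):
i:   0  1  2  3  4  5  6  7  8  9 10 11 12 13 14 15 16 17 18
     L  L  W  W  W  W  L  L  W  W  W  W  L  L  W  W  W  W  L
Position 18 is L, so the second player wins.

Second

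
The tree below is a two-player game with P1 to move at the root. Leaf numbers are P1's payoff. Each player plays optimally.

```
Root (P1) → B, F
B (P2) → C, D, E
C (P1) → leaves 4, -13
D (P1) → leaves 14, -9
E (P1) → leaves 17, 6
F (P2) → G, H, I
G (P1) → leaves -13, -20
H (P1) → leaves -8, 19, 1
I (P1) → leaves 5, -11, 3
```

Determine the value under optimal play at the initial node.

4

C (P1): max(4, -13) = 4
D (P1): max(14, -9) = 14
E (P1): max(17, 6) = 17
B (P2): min(4, 14, 17) = 4
G (P1): max(-13, -20) = -13
H (P1): max(-8, 19, 1) = 19
I (P1): max(5, -11, 3) = 5
F (P2): min(-13, 19, 5) = -13
Root (P1): max(4, -13) = 4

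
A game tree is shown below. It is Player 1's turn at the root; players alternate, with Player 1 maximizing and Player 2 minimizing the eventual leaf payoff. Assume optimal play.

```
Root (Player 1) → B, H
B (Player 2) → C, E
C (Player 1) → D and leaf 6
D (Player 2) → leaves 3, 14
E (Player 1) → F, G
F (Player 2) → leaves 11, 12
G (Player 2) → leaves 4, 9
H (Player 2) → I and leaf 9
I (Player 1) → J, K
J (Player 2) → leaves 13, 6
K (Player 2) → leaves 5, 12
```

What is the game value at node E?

11

F: min(11, 12) = 11
G: min(4, 9) = 4
E: max(11, 4) = 11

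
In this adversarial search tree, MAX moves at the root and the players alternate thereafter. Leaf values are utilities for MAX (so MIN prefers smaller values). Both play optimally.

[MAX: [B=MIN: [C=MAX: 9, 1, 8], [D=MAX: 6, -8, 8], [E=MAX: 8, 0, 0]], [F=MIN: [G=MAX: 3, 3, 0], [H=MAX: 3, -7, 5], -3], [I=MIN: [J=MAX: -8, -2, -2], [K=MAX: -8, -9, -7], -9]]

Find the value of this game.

C (MAX): max(9, 1, 8) = 9
D (MAX): max(6, -8, 8) = 8
E (MAX): max(8, 0, 0) = 8
B (MIN): min(9, 8, 8) = 8
G (MAX): max(3, 3, 0) = 3
H (MAX): max(3, -7, 5) = 5
F (MIN): min(3, 5, -3) = -3
J (MAX): max(-8, -2, -2) = -2
K (MAX): max(-8, -9, -7) = -7
I (MIN): min(-2, -7, -9) = -9
Root (MAX): max(8, -3, -9) = 8

8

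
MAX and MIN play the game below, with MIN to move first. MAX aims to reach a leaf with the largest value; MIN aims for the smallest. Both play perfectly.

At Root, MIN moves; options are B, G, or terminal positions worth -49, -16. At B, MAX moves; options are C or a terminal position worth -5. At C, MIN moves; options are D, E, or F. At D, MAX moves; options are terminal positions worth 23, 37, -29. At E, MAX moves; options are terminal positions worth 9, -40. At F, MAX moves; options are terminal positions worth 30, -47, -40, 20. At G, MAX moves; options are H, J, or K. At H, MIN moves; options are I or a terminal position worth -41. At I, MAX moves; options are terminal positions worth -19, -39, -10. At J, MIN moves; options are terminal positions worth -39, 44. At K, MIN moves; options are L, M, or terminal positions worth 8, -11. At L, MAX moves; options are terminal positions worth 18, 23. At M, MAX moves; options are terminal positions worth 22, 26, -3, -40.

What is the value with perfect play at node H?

I: max(-19, -39, -10) = -10
H: min(-10, -41) = -41

-41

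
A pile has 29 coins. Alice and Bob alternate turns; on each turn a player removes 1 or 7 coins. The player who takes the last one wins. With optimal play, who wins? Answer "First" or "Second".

Positions where the player to move wins (W) vs loses (L):
i:   0  1  2  3  4  5  6  7  8  9 10 11 12 13 14 15 16 17 18 19 20 21 22 23 24 25 26 27 28 29
     L  W  L  W  L  W  L  W  L  W  L  W  L  W  L  W  L  W  L  W  L  W  L  W  L  W  L  W  L  W
Position 29 is W, so the first player wins.

First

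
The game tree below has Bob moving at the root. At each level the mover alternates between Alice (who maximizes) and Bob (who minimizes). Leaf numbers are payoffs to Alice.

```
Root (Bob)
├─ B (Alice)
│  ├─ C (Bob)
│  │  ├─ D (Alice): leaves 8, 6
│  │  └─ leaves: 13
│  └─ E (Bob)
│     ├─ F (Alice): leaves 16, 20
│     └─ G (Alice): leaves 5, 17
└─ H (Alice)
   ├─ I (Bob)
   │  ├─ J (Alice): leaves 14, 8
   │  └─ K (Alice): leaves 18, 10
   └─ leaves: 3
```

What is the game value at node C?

8

D: max(8, 6) = 8
C: min(8, 13) = 8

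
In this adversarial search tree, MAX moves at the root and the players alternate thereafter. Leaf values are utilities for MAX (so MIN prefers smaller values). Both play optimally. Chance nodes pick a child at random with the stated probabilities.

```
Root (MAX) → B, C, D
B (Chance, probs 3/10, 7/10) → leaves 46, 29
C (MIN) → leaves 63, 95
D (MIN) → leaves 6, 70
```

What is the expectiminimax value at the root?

B (Chance): 3/10·46 + 7/10·29 = 34.1
C (MIN): min(63, 95) = 63
D (MIN): min(6, 70) = 6
Root (MAX): max(34.1, 63, 6) = 63

63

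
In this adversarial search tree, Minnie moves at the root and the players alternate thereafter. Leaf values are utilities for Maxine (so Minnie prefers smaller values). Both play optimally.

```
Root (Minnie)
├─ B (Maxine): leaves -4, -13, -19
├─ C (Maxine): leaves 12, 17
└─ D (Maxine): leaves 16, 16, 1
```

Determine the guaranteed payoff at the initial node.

-4

B (Maxine): max(-4, -13, -19) = -4
C (Maxine): max(12, 17) = 17
D (Maxine): max(16, 16, 1) = 16
Root (Minnie): min(-4, 17, 16) = -4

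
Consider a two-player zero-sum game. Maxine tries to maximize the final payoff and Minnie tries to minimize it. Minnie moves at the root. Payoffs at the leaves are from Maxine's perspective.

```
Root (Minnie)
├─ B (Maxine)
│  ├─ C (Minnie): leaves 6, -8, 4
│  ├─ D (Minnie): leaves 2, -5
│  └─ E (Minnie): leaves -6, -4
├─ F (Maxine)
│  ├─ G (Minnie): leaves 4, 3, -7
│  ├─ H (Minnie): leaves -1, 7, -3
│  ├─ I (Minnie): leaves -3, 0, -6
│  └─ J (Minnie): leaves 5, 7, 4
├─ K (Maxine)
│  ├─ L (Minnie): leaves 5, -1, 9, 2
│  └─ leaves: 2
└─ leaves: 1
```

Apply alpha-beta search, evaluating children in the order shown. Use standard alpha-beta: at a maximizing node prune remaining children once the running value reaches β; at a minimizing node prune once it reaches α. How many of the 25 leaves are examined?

17

C [α=-∞,β=+∞]: v=-8
D [α=-8,β=+∞]: v=-5
E [α=-5,β=+∞]: v=-6 after child 1 ≤ α → α-cutoff, skip 1
B [α=-∞,β=+∞]: v=-5
G [α=-∞,β=-5]: v=-7
H [α=-7,β=-5]: v=-3
F [α=-∞,β=-5]: v=-3 after child 2 ≥ β → β-cutoff, skip 2
L [α=-∞,β=-5]: v=-1
K [α=-∞,β=-5]: v=-1 after child 1 ≥ β → β-cutoff, skip 1
Root [α=-∞,β=+∞]: v=-5
Leaves evaluated: 17 of 25.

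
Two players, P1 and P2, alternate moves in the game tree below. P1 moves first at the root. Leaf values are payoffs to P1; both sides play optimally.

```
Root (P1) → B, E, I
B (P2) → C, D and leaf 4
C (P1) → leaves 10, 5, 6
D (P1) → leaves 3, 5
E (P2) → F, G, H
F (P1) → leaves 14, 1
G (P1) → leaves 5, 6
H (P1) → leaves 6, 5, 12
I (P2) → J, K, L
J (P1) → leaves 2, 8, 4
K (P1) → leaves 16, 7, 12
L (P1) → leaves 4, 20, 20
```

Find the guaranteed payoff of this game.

8

C (P1): max(10, 5, 6) = 10
D (P1): max(3, 5) = 5
B (P2): min(10, 5, 4) = 4
F (P1): max(14, 1) = 14
G (P1): max(5, 6) = 6
H (P1): max(6, 5, 12) = 12
E (P2): min(14, 6, 12) = 6
J (P1): max(2, 8, 4) = 8
K (P1): max(16, 7, 12) = 16
L (P1): max(4, 20, 20) = 20
I (P2): min(8, 16, 20) = 8
Root (P1): max(4, 6, 8) = 8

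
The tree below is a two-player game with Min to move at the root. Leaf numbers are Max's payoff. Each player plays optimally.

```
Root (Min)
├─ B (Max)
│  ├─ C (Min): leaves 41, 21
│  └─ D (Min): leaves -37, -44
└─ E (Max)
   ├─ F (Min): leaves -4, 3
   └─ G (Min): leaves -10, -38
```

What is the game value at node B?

21

C: min(41, 21) = 21
D: min(-37, -44) = -44
B: max(21, -44) = 21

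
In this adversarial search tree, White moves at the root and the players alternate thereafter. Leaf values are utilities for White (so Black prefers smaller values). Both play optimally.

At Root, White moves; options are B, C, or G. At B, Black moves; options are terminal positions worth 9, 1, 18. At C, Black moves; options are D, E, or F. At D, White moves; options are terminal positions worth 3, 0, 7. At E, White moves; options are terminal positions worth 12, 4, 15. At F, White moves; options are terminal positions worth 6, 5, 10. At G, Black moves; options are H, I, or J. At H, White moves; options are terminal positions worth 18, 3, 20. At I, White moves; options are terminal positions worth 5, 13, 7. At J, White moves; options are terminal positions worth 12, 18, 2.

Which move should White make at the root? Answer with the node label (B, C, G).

G

B (Black): min(9, 1, 18) = 1
D (White): max(3, 0, 7) = 7
E (White): max(12, 4, 15) = 15
F (White): max(6, 5, 10) = 10
C (Black): min(7, 15, 10) = 7
H (White): max(18, 3, 20) = 20
I (White): max(5, 13, 7) = 13
J (White): max(12, 18, 2) = 18
G (Black): min(20, 13, 18) = 13
Root (White): max(1, 7, 13) = 13
White picks the child with the highest value: G (value 13).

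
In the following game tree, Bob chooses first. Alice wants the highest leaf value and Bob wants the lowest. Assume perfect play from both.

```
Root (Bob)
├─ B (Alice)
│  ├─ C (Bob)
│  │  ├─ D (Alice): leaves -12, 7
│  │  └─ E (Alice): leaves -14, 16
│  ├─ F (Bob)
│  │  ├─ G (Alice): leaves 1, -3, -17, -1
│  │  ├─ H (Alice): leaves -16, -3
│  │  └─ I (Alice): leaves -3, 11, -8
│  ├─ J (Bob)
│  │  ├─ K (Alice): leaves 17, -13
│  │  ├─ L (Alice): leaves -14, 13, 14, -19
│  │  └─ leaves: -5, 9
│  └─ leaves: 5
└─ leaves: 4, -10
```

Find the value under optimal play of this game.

D (Alice): max(-12, 7) = 7
E (Alice): max(-14, 16) = 16
C (Bob): min(7, 16) = 7
G (Alice): max(1, -3, -17, -1) = 1
H (Alice): max(-16, -3) = -3
I (Alice): max(-3, 11, -8) = 11
F (Bob): min(1, -3, 11) = -3
K (Alice): max(17, -13) = 17
L (Alice): max(-14, 13, 14, -19) = 14
J (Bob): min(17, 14, -5, 9) = -5
B (Alice): max(7, -3, -5, 5) = 7
Root (Bob): min(7, 4, -10) = -10

-10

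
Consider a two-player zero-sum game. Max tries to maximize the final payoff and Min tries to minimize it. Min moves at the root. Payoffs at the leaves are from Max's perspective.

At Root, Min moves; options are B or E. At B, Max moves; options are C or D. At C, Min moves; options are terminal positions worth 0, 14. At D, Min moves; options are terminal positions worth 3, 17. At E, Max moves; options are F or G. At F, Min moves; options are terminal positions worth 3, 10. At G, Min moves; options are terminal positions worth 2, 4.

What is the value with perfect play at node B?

3

C: min(0, 14) = 0
D: min(3, 17) = 3
B: max(0, 3) = 3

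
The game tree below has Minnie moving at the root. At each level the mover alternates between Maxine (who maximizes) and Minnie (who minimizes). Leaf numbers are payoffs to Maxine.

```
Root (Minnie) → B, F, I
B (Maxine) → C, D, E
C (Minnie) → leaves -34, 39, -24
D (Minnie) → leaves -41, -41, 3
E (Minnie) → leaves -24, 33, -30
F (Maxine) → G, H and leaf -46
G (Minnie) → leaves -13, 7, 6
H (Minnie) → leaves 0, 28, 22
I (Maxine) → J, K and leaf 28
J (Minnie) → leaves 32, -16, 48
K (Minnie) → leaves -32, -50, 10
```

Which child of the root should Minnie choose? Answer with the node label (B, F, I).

C (Minnie): min(-34, 39, -24) = -34
D (Minnie): min(-41, -41, 3) = -41
E (Minnie): min(-24, 33, -30) = -30
B (Maxine): max(-34, -41, -30) = -30
G (Minnie): min(-13, 7, 6) = -13
H (Minnie): min(0, 28, 22) = 0
F (Maxine): max(-13, 0, -46) = 0
J (Minnie): min(32, -16, 48) = -16
K (Minnie): min(-32, -50, 10) = -50
I (Maxine): max(-16, -50, 28) = 28
Root (Minnie): min(-30, 0, 28) = -30
Minnie picks the child with the lowest value: B (value -30).

B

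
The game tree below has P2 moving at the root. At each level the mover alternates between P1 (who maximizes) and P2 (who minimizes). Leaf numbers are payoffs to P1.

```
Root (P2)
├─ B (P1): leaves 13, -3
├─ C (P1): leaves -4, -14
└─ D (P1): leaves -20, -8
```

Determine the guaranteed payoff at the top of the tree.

-8

B (P1): max(13, -3) = 13
C (P1): max(-4, -14) = -4
D (P1): max(-20, -8) = -8
Root (P2): min(13, -4, -8) = -8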